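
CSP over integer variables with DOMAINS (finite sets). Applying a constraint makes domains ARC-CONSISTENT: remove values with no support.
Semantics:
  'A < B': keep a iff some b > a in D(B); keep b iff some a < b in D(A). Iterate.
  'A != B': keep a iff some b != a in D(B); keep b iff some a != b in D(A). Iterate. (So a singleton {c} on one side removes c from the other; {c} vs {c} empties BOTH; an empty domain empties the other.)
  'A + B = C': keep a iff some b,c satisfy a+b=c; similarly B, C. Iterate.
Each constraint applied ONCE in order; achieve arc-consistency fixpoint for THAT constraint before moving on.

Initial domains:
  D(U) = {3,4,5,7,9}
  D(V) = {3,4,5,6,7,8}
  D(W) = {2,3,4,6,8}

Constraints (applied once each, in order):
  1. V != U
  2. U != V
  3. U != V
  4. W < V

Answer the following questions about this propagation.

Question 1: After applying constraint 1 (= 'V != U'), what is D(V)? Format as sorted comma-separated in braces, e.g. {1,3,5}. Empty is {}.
Constraint 1 (V != U) on D(V)={3,4,5,6,7,8} D(U)={3,4,5,7,9}: no change
So after constraint 1: D(V) = {3,4,5,6,7,8}

Answer: {3,4,5,6,7,8}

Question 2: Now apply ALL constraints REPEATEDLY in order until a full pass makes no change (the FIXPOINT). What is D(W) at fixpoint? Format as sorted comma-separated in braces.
Answer: {2,3,4,6}

Derivation:
pass 0 (initial): D(W)={2,3,4,6,8}
pass 1: W {2,3,4,6,8}->{2,3,4,6}
pass 2: no change
Fixpoint after 2 passes: D(W) = {2,3,4,6}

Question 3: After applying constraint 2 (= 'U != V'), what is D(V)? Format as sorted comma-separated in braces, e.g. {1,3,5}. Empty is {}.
Answer: {3,4,5,6,7,8}

Derivation:
Constraint 1 (V != U) on D(V)={3,4,5,6,7,8} D(U)={3,4,5,7,9}: no change
Constraint 2 (U != V) on D(U)={3,4,5,7,9} D(V)={3,4,5,6,7,8}: no change
So after constraint 2: D(V) = {3,4,5,6,7,8}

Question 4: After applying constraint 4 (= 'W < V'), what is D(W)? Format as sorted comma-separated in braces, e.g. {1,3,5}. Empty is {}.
Answer: {2,3,4,6}

Derivation:
Constraint 1 (V != U) on D(V)={3,4,5,6,7,8} D(U)={3,4,5,7,9}: no change
Constraint 2 (U != V) on D(U)={3,4,5,7,9} D(V)={3,4,5,6,7,8}: no change
Constraint 3 (U != V) on D(U)={3,4,5,7,9} D(V)={3,4,5,6,7,8}: no change
Constraint 4 (W < V) on D(W)={2,3,4,6,8} D(V)={3,4,5,6,7,8}: W {2,3,4,6,8}->{2,3,4,6}
So after constraint 4: D(W) = {2,3,4,6}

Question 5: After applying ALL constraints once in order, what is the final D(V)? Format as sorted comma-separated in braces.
Answer: {3,4,5,6,7,8}

Derivation:
Constraint 1 (V != U) on D(V)={3,4,5,6,7,8} D(U)={3,4,5,7,9}: no change
Constraint 2 (U != V) on D(U)={3,4,5,7,9} D(V)={3,4,5,6,7,8}: no change
Constraint 3 (U != V) on D(U)={3,4,5,7,9} D(V)={3,4,5,6,7,8}: no change
Constraint 4 (W < V) on D(W)={2,3,4,6,8} D(V)={3,4,5,6,7,8}: W {2,3,4,6,8}->{2,3,4,6}
So after all 4 constraints: D(V) = {3,4,5,6,7,8}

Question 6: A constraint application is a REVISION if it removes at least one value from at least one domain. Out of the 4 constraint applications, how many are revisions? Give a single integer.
Constraint 1 (V != U) on D(V)={3,4,5,6,7,8} D(U)={3,4,5,7,9}: no change => not a revision
Constraint 2 (U != V) on D(U)={3,4,5,7,9} D(V)={3,4,5,6,7,8}: no change => not a revision
Constraint 3 (U != V) on D(U)={3,4,5,7,9} D(V)={3,4,5,6,7,8}: no change => not a revision
Constraint 4 (W < V) on D(W)={2,3,4,6,8} D(V)={3,4,5,6,7,8}: W {2,3,4,6,8}->{2,3,4,6} => REVISION
Total revisions = 1

Answer: 1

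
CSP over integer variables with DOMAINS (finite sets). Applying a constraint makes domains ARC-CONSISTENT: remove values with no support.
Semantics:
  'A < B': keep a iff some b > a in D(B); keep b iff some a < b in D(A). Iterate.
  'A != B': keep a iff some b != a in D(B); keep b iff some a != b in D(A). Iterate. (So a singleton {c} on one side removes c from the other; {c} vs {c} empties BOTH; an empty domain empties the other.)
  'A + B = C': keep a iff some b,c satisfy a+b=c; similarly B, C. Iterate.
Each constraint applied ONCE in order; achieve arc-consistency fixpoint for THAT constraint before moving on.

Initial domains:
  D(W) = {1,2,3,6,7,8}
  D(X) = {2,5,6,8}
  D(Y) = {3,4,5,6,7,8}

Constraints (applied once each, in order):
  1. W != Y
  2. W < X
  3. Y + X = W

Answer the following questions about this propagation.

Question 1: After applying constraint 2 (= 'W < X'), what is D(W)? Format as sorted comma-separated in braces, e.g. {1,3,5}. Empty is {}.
Answer: {1,2,3,6,7}

Derivation:
Constraint 1 (W != Y) on D(W)={1,2,3,6,7,8} D(Y)={3,4,5,6,7,8}: no change
Constraint 2 (W < X) on D(W)={1,2,3,6,7,8} D(X)={2,5,6,8}: W {1,2,3,6,7,8}->{1,2,3,6,7}
So after constraint 2: D(W) = {1,2,3,6,7}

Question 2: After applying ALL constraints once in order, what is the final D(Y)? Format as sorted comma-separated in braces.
Constraint 1 (W != Y) on D(W)={1,2,3,6,7,8} D(Y)={3,4,5,6,7,8}: no change
Constraint 2 (W < X) on D(W)={1,2,3,6,7,8} D(X)={2,5,6,8}: W {1,2,3,6,7,8}->{1,2,3,6,7}
Constraint 3 (Y + X = W) on D(Y)={3,4,5,6,7,8} D(X)={2,5,6,8} D(W)={1,2,3,6,7}: Y {3,4,5,6,7,8}->{4,5}; X {2,5,6,8}->{2}; W {1,2,3,6,7}->{6,7}
So after all 3 constraints: D(Y) = {4,5}

Answer: {4,5}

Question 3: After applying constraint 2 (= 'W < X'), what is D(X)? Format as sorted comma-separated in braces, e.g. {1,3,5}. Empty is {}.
Constraint 1 (W != Y) on D(W)={1,2,3,6,7,8} D(Y)={3,4,5,6,7,8}: no change
Constraint 2 (W < X) on D(W)={1,2,3,6,7,8} D(X)={2,5,6,8}: W {1,2,3,6,7,8}->{1,2,3,6,7}
So after constraint 2: D(X) = {2,5,6,8}

Answer: {2,5,6,8}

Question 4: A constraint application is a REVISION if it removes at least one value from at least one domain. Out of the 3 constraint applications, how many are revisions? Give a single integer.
Answer: 2

Derivation:
Constraint 1 (W != Y) on D(W)={1,2,3,6,7,8} D(Y)={3,4,5,6,7,8}: no change => not a revision
Constraint 2 (W < X) on D(W)={1,2,3,6,7,8} D(X)={2,5,6,8}: W {1,2,3,6,7,8}->{1,2,3,6,7} => REVISION
Constraint 3 (Y + X = W) on D(Y)={3,4,5,6,7,8} D(X)={2,5,6,8} D(W)={1,2,3,6,7}: Y {3,4,5,6,7,8}->{4,5}; X {2,5,6,8}->{2}; W {1,2,3,6,7}->{6,7} => REVISION
Total revisions = 2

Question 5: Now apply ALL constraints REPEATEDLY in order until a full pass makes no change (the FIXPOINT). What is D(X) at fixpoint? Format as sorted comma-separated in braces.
pass 0 (initial): D(X)={2,5,6,8}
pass 1: W {1,2,3,6,7,8}->{6,7}; X {2,5,6,8}->{2}; Y {3,4,5,6,7,8}->{4,5}
pass 2: W {6,7}->{}; X {2}->{}; Y {4,5}->{}
pass 3: no change
Fixpoint after 3 passes: D(X) = {}

Answer: {}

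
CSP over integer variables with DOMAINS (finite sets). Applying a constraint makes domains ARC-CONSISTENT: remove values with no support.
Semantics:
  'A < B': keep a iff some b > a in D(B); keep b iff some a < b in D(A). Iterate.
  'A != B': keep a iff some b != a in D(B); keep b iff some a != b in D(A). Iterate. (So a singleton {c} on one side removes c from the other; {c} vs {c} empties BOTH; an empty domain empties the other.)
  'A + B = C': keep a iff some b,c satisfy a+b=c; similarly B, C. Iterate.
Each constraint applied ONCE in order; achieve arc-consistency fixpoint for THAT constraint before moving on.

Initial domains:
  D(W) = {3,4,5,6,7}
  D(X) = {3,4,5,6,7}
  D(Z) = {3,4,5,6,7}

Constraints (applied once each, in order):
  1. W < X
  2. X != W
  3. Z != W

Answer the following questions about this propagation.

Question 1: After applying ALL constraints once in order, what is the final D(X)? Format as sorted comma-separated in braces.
Constraint 1 (W < X) on D(W)={3,4,5,6,7} D(X)={3,4,5,6,7}: W {3,4,5,6,7}->{3,4,5,6}; X {3,4,5,6,7}->{4,5,6,7}
Constraint 2 (X != W) on D(X)={4,5,6,7} D(W)={3,4,5,6}: no change
Constraint 3 (Z != W) on D(Z)={3,4,5,6,7} D(W)={3,4,5,6}: no change
So after all 3 constraints: D(X) = {4,5,6,7}

Answer: {4,5,6,7}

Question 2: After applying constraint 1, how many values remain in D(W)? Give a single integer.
Answer: 4

Derivation:
Constraint 1 (W < X) on D(W)={3,4,5,6,7} D(X)={3,4,5,6,7}: W {3,4,5,6,7}->{3,4,5,6}; X {3,4,5,6,7}->{4,5,6,7}
So after constraint 1: D(W)={3,4,5,6}, size = 4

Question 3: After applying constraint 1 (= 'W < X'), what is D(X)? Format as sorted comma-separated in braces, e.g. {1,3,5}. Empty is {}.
Constraint 1 (W < X) on D(W)={3,4,5,6,7} D(X)={3,4,5,6,7}: W {3,4,5,6,7}->{3,4,5,6}; X {3,4,5,6,7}->{4,5,6,7}
So after constraint 1: D(X) = {4,5,6,7}

Answer: {4,5,6,7}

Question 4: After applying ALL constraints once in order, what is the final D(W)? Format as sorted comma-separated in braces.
Answer: {3,4,5,6}

Derivation:
Constraint 1 (W < X) on D(W)={3,4,5,6,7} D(X)={3,4,5,6,7}: W {3,4,5,6,7}->{3,4,5,6}; X {3,4,5,6,7}->{4,5,6,7}
Constraint 2 (X != W) on D(X)={4,5,6,7} D(W)={3,4,5,6}: no change
Constraint 3 (Z != W) on D(Z)={3,4,5,6,7} D(W)={3,4,5,6}: no change
So after all 3 constraints: D(W) = {3,4,5,6}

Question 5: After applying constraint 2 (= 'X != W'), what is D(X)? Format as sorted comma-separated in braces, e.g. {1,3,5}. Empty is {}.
Answer: {4,5,6,7}

Derivation:
Constraint 1 (W < X) on D(W)={3,4,5,6,7} D(X)={3,4,5,6,7}: W {3,4,5,6,7}->{3,4,5,6}; X {3,4,5,6,7}->{4,5,6,7}
Constraint 2 (X != W) on D(X)={4,5,6,7} D(W)={3,4,5,6}: no change
So after constraint 2: D(X) = {4,5,6,7}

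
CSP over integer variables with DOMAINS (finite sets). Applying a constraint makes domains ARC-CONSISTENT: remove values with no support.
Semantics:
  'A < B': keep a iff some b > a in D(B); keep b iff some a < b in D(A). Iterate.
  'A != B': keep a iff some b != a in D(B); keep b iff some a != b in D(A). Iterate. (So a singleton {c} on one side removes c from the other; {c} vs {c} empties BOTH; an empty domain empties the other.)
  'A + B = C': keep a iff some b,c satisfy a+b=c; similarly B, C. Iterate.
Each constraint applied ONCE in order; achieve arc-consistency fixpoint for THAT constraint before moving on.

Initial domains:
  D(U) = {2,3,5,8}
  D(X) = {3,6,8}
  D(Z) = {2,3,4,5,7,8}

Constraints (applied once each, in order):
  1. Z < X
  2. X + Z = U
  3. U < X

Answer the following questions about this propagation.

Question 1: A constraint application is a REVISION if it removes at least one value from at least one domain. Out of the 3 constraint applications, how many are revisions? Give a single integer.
Answer: 3

Derivation:
Constraint 1 (Z < X) on D(Z)={2,3,4,5,7,8} D(X)={3,6,8}: Z {2,3,4,5,7,8}->{2,3,4,5,7} => REVISION
Constraint 2 (X + Z = U) on D(X)={3,6,8} D(Z)={2,3,4,5,7} D(U)={2,3,5,8}: X {3,6,8}->{3,6}; Z {2,3,4,5,7}->{2,5}; U {2,3,5,8}->{5,8} => REVISION
Constraint 3 (U < X) on D(U)={5,8} D(X)={3,6}: U {5,8}->{5}; X {3,6}->{6} => REVISION
Total revisions = 3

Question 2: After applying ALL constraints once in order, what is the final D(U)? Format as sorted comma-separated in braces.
Constraint 1 (Z < X) on D(Z)={2,3,4,5,7,8} D(X)={3,6,8}: Z {2,3,4,5,7,8}->{2,3,4,5,7}
Constraint 2 (X + Z = U) on D(X)={3,6,8} D(Z)={2,3,4,5,7} D(U)={2,3,5,8}: X {3,6,8}->{3,6}; Z {2,3,4,5,7}->{2,5}; U {2,3,5,8}->{5,8}
Constraint 3 (U < X) on D(U)={5,8} D(X)={3,6}: U {5,8}->{5}; X {3,6}->{6}
So after all 3 constraints: D(U) = {5}

Answer: {5}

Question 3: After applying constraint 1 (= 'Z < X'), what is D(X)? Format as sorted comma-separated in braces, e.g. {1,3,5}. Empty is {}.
Constraint 1 (Z < X) on D(Z)={2,3,4,5,7,8} D(X)={3,6,8}: Z {2,3,4,5,7,8}->{2,3,4,5,7}
So after constraint 1: D(X) = {3,6,8}

Answer: {3,6,8}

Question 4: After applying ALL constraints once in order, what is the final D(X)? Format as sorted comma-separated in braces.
Constraint 1 (Z < X) on D(Z)={2,3,4,5,7,8} D(X)={3,6,8}: Z {2,3,4,5,7,8}->{2,3,4,5,7}
Constraint 2 (X + Z = U) on D(X)={3,6,8} D(Z)={2,3,4,5,7} D(U)={2,3,5,8}: X {3,6,8}->{3,6}; Z {2,3,4,5,7}->{2,5}; U {2,3,5,8}->{5,8}
Constraint 3 (U < X) on D(U)={5,8} D(X)={3,6}: U {5,8}->{5}; X {3,6}->{6}
So after all 3 constraints: D(X) = {6}

Answer: {6}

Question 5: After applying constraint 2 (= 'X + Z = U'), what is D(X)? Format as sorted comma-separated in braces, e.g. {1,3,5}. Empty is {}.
Answer: {3,6}

Derivation:
Constraint 1 (Z < X) on D(Z)={2,3,4,5,7,8} D(X)={3,6,8}: Z {2,3,4,5,7,8}->{2,3,4,5,7}
Constraint 2 (X + Z = U) on D(X)={3,6,8} D(Z)={2,3,4,5,7} D(U)={2,3,5,8}: X {3,6,8}->{3,6}; Z {2,3,4,5,7}->{2,5}; U {2,3,5,8}->{5,8}
So after constraint 2: D(X) = {3,6}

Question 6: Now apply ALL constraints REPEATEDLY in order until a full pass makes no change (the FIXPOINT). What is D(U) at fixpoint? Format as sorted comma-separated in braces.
Answer: {}

Derivation:
pass 0 (initial): D(U)={2,3,5,8}
pass 1: U {2,3,5,8}->{5}; X {3,6,8}->{6}; Z {2,3,4,5,7,8}->{2,5}
pass 2: U {5}->{}; X {6}->{}; Z {2,5}->{}
pass 3: no change
Fixpoint after 3 passes: D(U) = {}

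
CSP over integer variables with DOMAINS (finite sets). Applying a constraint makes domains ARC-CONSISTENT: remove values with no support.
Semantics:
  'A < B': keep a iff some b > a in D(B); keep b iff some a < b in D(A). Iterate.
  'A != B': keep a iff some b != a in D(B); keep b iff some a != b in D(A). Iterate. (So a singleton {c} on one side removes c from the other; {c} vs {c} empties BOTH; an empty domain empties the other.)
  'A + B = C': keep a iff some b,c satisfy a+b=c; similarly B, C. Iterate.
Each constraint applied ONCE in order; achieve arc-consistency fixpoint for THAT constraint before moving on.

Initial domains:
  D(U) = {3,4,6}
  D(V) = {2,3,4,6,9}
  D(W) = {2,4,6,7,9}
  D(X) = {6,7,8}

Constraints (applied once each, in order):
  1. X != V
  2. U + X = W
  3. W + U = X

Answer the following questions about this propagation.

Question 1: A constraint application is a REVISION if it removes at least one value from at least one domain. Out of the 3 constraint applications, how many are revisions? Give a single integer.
Constraint 1 (X != V) on D(X)={6,7,8} D(V)={2,3,4,6,9}: no change => not a revision
Constraint 2 (U + X = W) on D(U)={3,4,6} D(X)={6,7,8} D(W)={2,4,6,7,9}: U {3,4,6}->{3}; X {6,7,8}->{6}; W {2,4,6,7,9}->{9} => REVISION
Constraint 3 (W + U = X) on D(W)={9} D(U)={3} D(X)={6}: W {9}->{}; U {3}->{}; X {6}->{} => REVISION
Total revisions = 2

Answer: 2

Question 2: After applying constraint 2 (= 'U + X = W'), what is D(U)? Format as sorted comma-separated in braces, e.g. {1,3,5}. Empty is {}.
Constraint 1 (X != V) on D(X)={6,7,8} D(V)={2,3,4,6,9}: no change
Constraint 2 (U + X = W) on D(U)={3,4,6} D(X)={6,7,8} D(W)={2,4,6,7,9}: U {3,4,6}->{3}; X {6,7,8}->{6}; W {2,4,6,7,9}->{9}
So after constraint 2: D(U) = {3}

Answer: {3}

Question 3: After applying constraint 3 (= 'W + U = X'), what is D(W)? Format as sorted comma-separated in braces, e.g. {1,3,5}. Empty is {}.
Answer: {}

Derivation:
Constraint 1 (X != V) on D(X)={6,7,8} D(V)={2,3,4,6,9}: no change
Constraint 2 (U + X = W) on D(U)={3,4,6} D(X)={6,7,8} D(W)={2,4,6,7,9}: U {3,4,6}->{3}; X {6,7,8}->{6}; W {2,4,6,7,9}->{9}
Constraint 3 (W + U = X) on D(W)={9} D(U)={3} D(X)={6}: W {9}->{}; U {3}->{}; X {6}->{}
So after constraint 3: D(W) = {}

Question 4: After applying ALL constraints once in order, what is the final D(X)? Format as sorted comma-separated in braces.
Constraint 1 (X != V) on D(X)={6,7,8} D(V)={2,3,4,6,9}: no change
Constraint 2 (U + X = W) on D(U)={3,4,6} D(X)={6,7,8} D(W)={2,4,6,7,9}: U {3,4,6}->{3}; X {6,7,8}->{6}; W {2,4,6,7,9}->{9}
Constraint 3 (W + U = X) on D(W)={9} D(U)={3} D(X)={6}: W {9}->{}; U {3}->{}; X {6}->{}
So after all 3 constraints: D(X) = {}

Answer: {}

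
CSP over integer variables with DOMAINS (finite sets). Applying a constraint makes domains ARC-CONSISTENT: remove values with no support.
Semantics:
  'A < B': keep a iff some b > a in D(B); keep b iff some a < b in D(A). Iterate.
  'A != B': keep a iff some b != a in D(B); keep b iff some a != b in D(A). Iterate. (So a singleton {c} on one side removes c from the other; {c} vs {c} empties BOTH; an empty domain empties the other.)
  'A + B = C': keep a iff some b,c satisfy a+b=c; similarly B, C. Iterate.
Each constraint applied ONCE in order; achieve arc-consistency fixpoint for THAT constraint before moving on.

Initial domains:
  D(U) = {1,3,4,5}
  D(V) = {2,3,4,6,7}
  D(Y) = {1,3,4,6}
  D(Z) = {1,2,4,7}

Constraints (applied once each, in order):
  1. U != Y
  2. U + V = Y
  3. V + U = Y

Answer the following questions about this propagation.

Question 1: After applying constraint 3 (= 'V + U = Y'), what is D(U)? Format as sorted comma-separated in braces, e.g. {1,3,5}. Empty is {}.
Answer: {1,3,4}

Derivation:
Constraint 1 (U != Y) on D(U)={1,3,4,5} D(Y)={1,3,4,6}: no change
Constraint 2 (U + V = Y) on D(U)={1,3,4,5} D(V)={2,3,4,6,7} D(Y)={1,3,4,6}: U {1,3,4,5}->{1,3,4}; V {2,3,4,6,7}->{2,3}; Y {1,3,4,6}->{3,4,6}
Constraint 3 (V + U = Y) on D(V)={2,3} D(U)={1,3,4} D(Y)={3,4,6}: no change
So after constraint 3: D(U) = {1,3,4}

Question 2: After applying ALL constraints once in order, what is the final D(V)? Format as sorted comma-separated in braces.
Answer: {2,3}

Derivation:
Constraint 1 (U != Y) on D(U)={1,3,4,5} D(Y)={1,3,4,6}: no change
Constraint 2 (U + V = Y) on D(U)={1,3,4,5} D(V)={2,3,4,6,7} D(Y)={1,3,4,6}: U {1,3,4,5}->{1,3,4}; V {2,3,4,6,7}->{2,3}; Y {1,3,4,6}->{3,4,6}
Constraint 3 (V + U = Y) on D(V)={2,3} D(U)={1,3,4} D(Y)={3,4,6}: no change
So after all 3 constraints: D(V) = {2,3}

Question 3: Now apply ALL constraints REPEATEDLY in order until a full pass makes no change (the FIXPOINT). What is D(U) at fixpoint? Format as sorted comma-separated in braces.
Answer: {1,3,4}

Derivation:
pass 0 (initial): D(U)={1,3,4,5}
pass 1: U {1,3,4,5}->{1,3,4}; V {2,3,4,6,7}->{2,3}; Y {1,3,4,6}->{3,4,6}
pass 2: no change
Fixpoint after 2 passes: D(U) = {1,3,4}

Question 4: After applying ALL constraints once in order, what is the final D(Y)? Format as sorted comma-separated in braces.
Constraint 1 (U != Y) on D(U)={1,3,4,5} D(Y)={1,3,4,6}: no change
Constraint 2 (U + V = Y) on D(U)={1,3,4,5} D(V)={2,3,4,6,7} D(Y)={1,3,4,6}: U {1,3,4,5}->{1,3,4}; V {2,3,4,6,7}->{2,3}; Y {1,3,4,6}->{3,4,6}
Constraint 3 (V + U = Y) on D(V)={2,3} D(U)={1,3,4} D(Y)={3,4,6}: no change
So after all 3 constraints: D(Y) = {3,4,6}

Answer: {3,4,6}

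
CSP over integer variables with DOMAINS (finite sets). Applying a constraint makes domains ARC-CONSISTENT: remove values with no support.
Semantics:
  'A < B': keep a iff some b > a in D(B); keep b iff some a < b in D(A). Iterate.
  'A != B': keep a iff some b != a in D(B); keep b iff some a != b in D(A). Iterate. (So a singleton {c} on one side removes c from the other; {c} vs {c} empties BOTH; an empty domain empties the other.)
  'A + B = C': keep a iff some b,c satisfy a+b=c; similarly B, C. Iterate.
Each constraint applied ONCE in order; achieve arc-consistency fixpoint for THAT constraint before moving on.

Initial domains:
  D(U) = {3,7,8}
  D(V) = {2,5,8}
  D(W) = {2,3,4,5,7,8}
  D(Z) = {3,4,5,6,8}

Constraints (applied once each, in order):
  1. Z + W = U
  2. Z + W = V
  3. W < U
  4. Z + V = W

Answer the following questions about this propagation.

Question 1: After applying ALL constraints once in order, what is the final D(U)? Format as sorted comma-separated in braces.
Constraint 1 (Z + W = U) on D(Z)={3,4,5,6,8} D(W)={2,3,4,5,7,8} D(U)={3,7,8}: Z {3,4,5,6,8}->{3,4,5,6}; W {2,3,4,5,7,8}->{2,3,4,5}; U {3,7,8}->{7,8}
Constraint 2 (Z + W = V) on D(Z)={3,4,5,6} D(W)={2,3,4,5} D(V)={2,5,8}: V {2,5,8}->{5,8}
Constraint 3 (W < U) on D(W)={2,3,4,5} D(U)={7,8}: no change
Constraint 4 (Z + V = W) on D(Z)={3,4,5,6} D(V)={5,8} D(W)={2,3,4,5}: Z {3,4,5,6}->{}; V {5,8}->{}; W {2,3,4,5}->{}
So after all 4 constraints: D(U) = {7,8}

Answer: {7,8}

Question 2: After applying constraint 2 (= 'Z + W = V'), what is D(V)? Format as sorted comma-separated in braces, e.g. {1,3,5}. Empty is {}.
Answer: {5,8}

Derivation:
Constraint 1 (Z + W = U) on D(Z)={3,4,5,6,8} D(W)={2,3,4,5,7,8} D(U)={3,7,8}: Z {3,4,5,6,8}->{3,4,5,6}; W {2,3,4,5,7,8}->{2,3,4,5}; U {3,7,8}->{7,8}
Constraint 2 (Z + W = V) on D(Z)={3,4,5,6} D(W)={2,3,4,5} D(V)={2,5,8}: V {2,5,8}->{5,8}
So after constraint 2: D(V) = {5,8}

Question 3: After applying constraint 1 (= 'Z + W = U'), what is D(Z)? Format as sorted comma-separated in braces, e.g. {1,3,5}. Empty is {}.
Answer: {3,4,5,6}

Derivation:
Constraint 1 (Z + W = U) on D(Z)={3,4,5,6,8} D(W)={2,3,4,5,7,8} D(U)={3,7,8}: Z {3,4,5,6,8}->{3,4,5,6}; W {2,3,4,5,7,8}->{2,3,4,5}; U {3,7,8}->{7,8}
So after constraint 1: D(Z) = {3,4,5,6}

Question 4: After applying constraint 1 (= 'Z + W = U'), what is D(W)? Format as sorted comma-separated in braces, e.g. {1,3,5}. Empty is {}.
Answer: {2,3,4,5}

Derivation:
Constraint 1 (Z + W = U) on D(Z)={3,4,5,6,8} D(W)={2,3,4,5,7,8} D(U)={3,7,8}: Z {3,4,5,6,8}->{3,4,5,6}; W {2,3,4,5,7,8}->{2,3,4,5}; U {3,7,8}->{7,8}
So after constraint 1: D(W) = {2,3,4,5}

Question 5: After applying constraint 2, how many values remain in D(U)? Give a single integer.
Constraint 1 (Z + W = U) on D(Z)={3,4,5,6,8} D(W)={2,3,4,5,7,8} D(U)={3,7,8}: Z {3,4,5,6,8}->{3,4,5,6}; W {2,3,4,5,7,8}->{2,3,4,5}; U {3,7,8}->{7,8}
Constraint 2 (Z + W = V) on D(Z)={3,4,5,6} D(W)={2,3,4,5} D(V)={2,5,8}: V {2,5,8}->{5,8}
So after constraint 2: D(U)={7,8}, size = 2

Answer: 2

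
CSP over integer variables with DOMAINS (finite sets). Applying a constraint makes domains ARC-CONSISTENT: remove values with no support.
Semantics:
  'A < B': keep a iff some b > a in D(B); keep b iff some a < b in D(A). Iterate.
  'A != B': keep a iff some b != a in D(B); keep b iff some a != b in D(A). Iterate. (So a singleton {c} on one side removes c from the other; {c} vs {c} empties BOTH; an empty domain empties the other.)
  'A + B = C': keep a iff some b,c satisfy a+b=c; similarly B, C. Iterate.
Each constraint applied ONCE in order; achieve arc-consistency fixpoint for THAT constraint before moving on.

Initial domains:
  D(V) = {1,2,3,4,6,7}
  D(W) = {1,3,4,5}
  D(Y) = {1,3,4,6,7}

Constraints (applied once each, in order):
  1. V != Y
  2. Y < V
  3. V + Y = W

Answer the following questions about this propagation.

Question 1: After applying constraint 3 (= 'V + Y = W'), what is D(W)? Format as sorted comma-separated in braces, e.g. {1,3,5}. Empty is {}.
Answer: {3,4,5}

Derivation:
Constraint 1 (V != Y) on D(V)={1,2,3,4,6,7} D(Y)={1,3,4,6,7}: no change
Constraint 2 (Y < V) on D(Y)={1,3,4,6,7} D(V)={1,2,3,4,6,7}: Y {1,3,4,6,7}->{1,3,4,6}; V {1,2,3,4,6,7}->{2,3,4,6,7}
Constraint 3 (V + Y = W) on D(V)={2,3,4,6,7} D(Y)={1,3,4,6} D(W)={1,3,4,5}: V {2,3,4,6,7}->{2,3,4}; Y {1,3,4,6}->{1,3}; W {1,3,4,5}->{3,4,5}
So after constraint 3: D(W) = {3,4,5}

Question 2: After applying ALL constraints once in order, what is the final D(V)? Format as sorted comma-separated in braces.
Answer: {2,3,4}

Derivation:
Constraint 1 (V != Y) on D(V)={1,2,3,4,6,7} D(Y)={1,3,4,6,7}: no change
Constraint 2 (Y < V) on D(Y)={1,3,4,6,7} D(V)={1,2,3,4,6,7}: Y {1,3,4,6,7}->{1,3,4,6}; V {1,2,3,4,6,7}->{2,3,4,6,7}
Constraint 3 (V + Y = W) on D(V)={2,3,4,6,7} D(Y)={1,3,4,6} D(W)={1,3,4,5}: V {2,3,4,6,7}->{2,3,4}; Y {1,3,4,6}->{1,3}; W {1,3,4,5}->{3,4,5}
So after all 3 constraints: D(V) = {2,3,4}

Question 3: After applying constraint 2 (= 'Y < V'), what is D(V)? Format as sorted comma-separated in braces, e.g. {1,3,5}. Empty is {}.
Constraint 1 (V != Y) on D(V)={1,2,3,4,6,7} D(Y)={1,3,4,6,7}: no change
Constraint 2 (Y < V) on D(Y)={1,3,4,6,7} D(V)={1,2,3,4,6,7}: Y {1,3,4,6,7}->{1,3,4,6}; V {1,2,3,4,6,7}->{2,3,4,6,7}
So after constraint 2: D(V) = {2,3,4,6,7}

Answer: {2,3,4,6,7}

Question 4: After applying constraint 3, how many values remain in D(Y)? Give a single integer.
Answer: 2

Derivation:
Constraint 1 (V != Y) on D(V)={1,2,3,4,6,7} D(Y)={1,3,4,6,7}: no change
Constraint 2 (Y < V) on D(Y)={1,3,4,6,7} D(V)={1,2,3,4,6,7}: Y {1,3,4,6,7}->{1,3,4,6}; V {1,2,3,4,6,7}->{2,3,4,6,7}
Constraint 3 (V + Y = W) on D(V)={2,3,4,6,7} D(Y)={1,3,4,6} D(W)={1,3,4,5}: V {2,3,4,6,7}->{2,3,4}; Y {1,3,4,6}->{1,3}; W {1,3,4,5}->{3,4,5}
So after constraint 3: D(Y)={1,3}, size = 2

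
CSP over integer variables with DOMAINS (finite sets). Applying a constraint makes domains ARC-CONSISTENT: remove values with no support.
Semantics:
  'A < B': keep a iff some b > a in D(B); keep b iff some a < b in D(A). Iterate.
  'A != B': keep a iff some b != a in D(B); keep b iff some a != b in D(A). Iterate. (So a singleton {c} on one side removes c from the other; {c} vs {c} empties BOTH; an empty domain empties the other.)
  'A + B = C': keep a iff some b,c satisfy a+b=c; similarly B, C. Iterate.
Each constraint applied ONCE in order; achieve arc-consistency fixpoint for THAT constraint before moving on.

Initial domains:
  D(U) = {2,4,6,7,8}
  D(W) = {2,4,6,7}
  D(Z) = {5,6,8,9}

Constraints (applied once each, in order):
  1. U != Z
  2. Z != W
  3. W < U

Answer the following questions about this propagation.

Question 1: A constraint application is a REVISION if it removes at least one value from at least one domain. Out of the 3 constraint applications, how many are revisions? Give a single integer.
Answer: 1

Derivation:
Constraint 1 (U != Z) on D(U)={2,4,6,7,8} D(Z)={5,6,8,9}: no change => not a revision
Constraint 2 (Z != W) on D(Z)={5,6,8,9} D(W)={2,4,6,7}: no change => not a revision
Constraint 3 (W < U) on D(W)={2,4,6,7} D(U)={2,4,6,7,8}: U {2,4,6,7,8}->{4,6,7,8} => REVISION
Total revisions = 1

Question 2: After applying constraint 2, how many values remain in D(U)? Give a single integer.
Constraint 1 (U != Z) on D(U)={2,4,6,7,8} D(Z)={5,6,8,9}: no change
Constraint 2 (Z != W) on D(Z)={5,6,8,9} D(W)={2,4,6,7}: no change
So after constraint 2: D(U)={2,4,6,7,8}, size = 5

Answer: 5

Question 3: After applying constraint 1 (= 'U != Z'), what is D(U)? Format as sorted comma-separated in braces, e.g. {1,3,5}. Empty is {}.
Constraint 1 (U != Z) on D(U)={2,4,6,7,8} D(Z)={5,6,8,9}: no change
So after constraint 1: D(U) = {2,4,6,7,8}

Answer: {2,4,6,7,8}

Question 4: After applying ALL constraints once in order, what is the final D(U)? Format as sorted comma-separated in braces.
Answer: {4,6,7,8}

Derivation:
Constraint 1 (U != Z) on D(U)={2,4,6,7,8} D(Z)={5,6,8,9}: no change
Constraint 2 (Z != W) on D(Z)={5,6,8,9} D(W)={2,4,6,7}: no change
Constraint 3 (W < U) on D(W)={2,4,6,7} D(U)={2,4,6,7,8}: U {2,4,6,7,8}->{4,6,7,8}
So after all 3 constraints: D(U) = {4,6,7,8}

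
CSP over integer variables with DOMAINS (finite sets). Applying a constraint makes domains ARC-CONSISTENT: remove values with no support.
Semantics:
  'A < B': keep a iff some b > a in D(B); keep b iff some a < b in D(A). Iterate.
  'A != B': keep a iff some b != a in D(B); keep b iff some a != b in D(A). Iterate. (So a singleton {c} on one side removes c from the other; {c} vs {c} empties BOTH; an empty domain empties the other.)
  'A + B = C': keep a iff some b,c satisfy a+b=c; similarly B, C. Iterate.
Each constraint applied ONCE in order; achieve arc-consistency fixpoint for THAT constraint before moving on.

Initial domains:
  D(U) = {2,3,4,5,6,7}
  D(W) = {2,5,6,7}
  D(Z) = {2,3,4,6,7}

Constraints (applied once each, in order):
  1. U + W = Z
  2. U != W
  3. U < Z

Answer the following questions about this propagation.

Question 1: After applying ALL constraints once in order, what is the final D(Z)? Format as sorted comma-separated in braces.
Constraint 1 (U + W = Z) on D(U)={2,3,4,5,6,7} D(W)={2,5,6,7} D(Z)={2,3,4,6,7}: U {2,3,4,5,6,7}->{2,4,5}; W {2,5,6,7}->{2,5}; Z {2,3,4,6,7}->{4,6,7}
Constraint 2 (U != W) on D(U)={2,4,5} D(W)={2,5}: no change
Constraint 3 (U < Z) on D(U)={2,4,5} D(Z)={4,6,7}: no change
So after all 3 constraints: D(Z) = {4,6,7}

Answer: {4,6,7}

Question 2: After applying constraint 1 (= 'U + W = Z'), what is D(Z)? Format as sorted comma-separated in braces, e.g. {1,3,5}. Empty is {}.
Answer: {4,6,7}

Derivation:
Constraint 1 (U + W = Z) on D(U)={2,3,4,5,6,7} D(W)={2,5,6,7} D(Z)={2,3,4,6,7}: U {2,3,4,5,6,7}->{2,4,5}; W {2,5,6,7}->{2,5}; Z {2,3,4,6,7}->{4,6,7}
So after constraint 1: D(Z) = {4,6,7}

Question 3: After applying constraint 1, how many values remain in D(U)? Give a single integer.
Answer: 3

Derivation:
Constraint 1 (U + W = Z) on D(U)={2,3,4,5,6,7} D(W)={2,5,6,7} D(Z)={2,3,4,6,7}: U {2,3,4,5,6,7}->{2,4,5}; W {2,5,6,7}->{2,5}; Z {2,3,4,6,7}->{4,6,7}
So after constraint 1: D(U)={2,4,5}, size = 3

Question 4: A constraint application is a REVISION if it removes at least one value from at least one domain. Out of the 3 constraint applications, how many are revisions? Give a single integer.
Answer: 1

Derivation:
Constraint 1 (U + W = Z) on D(U)={2,3,4,5,6,7} D(W)={2,5,6,7} D(Z)={2,3,4,6,7}: U {2,3,4,5,6,7}->{2,4,5}; W {2,5,6,7}->{2,5}; Z {2,3,4,6,7}->{4,6,7} => REVISION
Constraint 2 (U != W) on D(U)={2,4,5} D(W)={2,5}: no change => not a revision
Constraint 3 (U < Z) on D(U)={2,4,5} D(Z)={4,6,7}: no change => not a revision
Total revisions = 1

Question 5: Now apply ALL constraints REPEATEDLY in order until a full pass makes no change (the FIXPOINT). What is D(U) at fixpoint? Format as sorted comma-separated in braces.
pass 0 (initial): D(U)={2,3,4,5,6,7}
pass 1: U {2,3,4,5,6,7}->{2,4,5}; W {2,5,6,7}->{2,5}; Z {2,3,4,6,7}->{4,6,7}
pass 2: no change
Fixpoint after 2 passes: D(U) = {2,4,5}

Answer: {2,4,5}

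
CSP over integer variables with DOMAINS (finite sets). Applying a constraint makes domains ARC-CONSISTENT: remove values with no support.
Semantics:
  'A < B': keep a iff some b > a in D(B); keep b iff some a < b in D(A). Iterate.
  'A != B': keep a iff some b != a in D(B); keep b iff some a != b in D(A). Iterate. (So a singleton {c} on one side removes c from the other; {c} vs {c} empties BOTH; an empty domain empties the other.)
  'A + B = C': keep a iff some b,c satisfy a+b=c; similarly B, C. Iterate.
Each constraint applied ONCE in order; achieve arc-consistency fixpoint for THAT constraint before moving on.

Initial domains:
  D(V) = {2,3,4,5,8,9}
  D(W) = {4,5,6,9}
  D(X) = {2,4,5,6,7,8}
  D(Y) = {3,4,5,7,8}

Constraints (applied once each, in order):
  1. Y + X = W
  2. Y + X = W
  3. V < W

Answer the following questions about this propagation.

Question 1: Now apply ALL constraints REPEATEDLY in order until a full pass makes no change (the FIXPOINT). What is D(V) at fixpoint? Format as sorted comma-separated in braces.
Answer: {2,3,4,5,8}

Derivation:
pass 0 (initial): D(V)={2,3,4,5,8,9}
pass 1: V {2,3,4,5,8,9}->{2,3,4,5,8}; W {4,5,6,9}->{5,6,9}; X {2,4,5,6,7,8}->{2,4,5,6}; Y {3,4,5,7,8}->{3,4,5,7}
pass 2: no change
Fixpoint after 2 passes: D(V) = {2,3,4,5,8}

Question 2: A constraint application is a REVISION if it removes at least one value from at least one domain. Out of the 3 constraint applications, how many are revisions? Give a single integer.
Answer: 2

Derivation:
Constraint 1 (Y + X = W) on D(Y)={3,4,5,7,8} D(X)={2,4,5,6,7,8} D(W)={4,5,6,9}: Y {3,4,5,7,8}->{3,4,5,7}; X {2,4,5,6,7,8}->{2,4,5,6}; W {4,5,6,9}->{5,6,9} => REVISION
Constraint 2 (Y + X = W) on D(Y)={3,4,5,7} D(X)={2,4,5,6} D(W)={5,6,9}: no change => not a revision
Constraint 3 (V < W) on D(V)={2,3,4,5,8,9} D(W)={5,6,9}: V {2,3,4,5,8,9}->{2,3,4,5,8} => REVISION
Total revisions = 2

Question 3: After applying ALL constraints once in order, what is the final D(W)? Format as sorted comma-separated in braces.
Constraint 1 (Y + X = W) on D(Y)={3,4,5,7,8} D(X)={2,4,5,6,7,8} D(W)={4,5,6,9}: Y {3,4,5,7,8}->{3,4,5,7}; X {2,4,5,6,7,8}->{2,4,5,6}; W {4,5,6,9}->{5,6,9}
Constraint 2 (Y + X = W) on D(Y)={3,4,5,7} D(X)={2,4,5,6} D(W)={5,6,9}: no change
Constraint 3 (V < W) on D(V)={2,3,4,5,8,9} D(W)={5,6,9}: V {2,3,4,5,8,9}->{2,3,4,5,8}
So after all 3 constraints: D(W) = {5,6,9}

Answer: {5,6,9}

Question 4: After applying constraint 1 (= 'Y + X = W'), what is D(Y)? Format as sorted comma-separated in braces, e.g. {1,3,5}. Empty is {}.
Answer: {3,4,5,7}

Derivation:
Constraint 1 (Y + X = W) on D(Y)={3,4,5,7,8} D(X)={2,4,5,6,7,8} D(W)={4,5,6,9}: Y {3,4,5,7,8}->{3,4,5,7}; X {2,4,5,6,7,8}->{2,4,5,6}; W {4,5,6,9}->{5,6,9}
So after constraint 1: D(Y) = {3,4,5,7}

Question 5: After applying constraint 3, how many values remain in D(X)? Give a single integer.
Constraint 1 (Y + X = W) on D(Y)={3,4,5,7,8} D(X)={2,4,5,6,7,8} D(W)={4,5,6,9}: Y {3,4,5,7,8}->{3,4,5,7}; X {2,4,5,6,7,8}->{2,4,5,6}; W {4,5,6,9}->{5,6,9}
Constraint 2 (Y + X = W) on D(Y)={3,4,5,7} D(X)={2,4,5,6} D(W)={5,6,9}: no change
Constraint 3 (V < W) on D(V)={2,3,4,5,8,9} D(W)={5,6,9}: V {2,3,4,5,8,9}->{2,3,4,5,8}
So after constraint 3: D(X)={2,4,5,6}, size = 4

Answer: 4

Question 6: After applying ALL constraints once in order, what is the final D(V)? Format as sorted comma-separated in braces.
Answer: {2,3,4,5,8}

Derivation:
Constraint 1 (Y + X = W) on D(Y)={3,4,5,7,8} D(X)={2,4,5,6,7,8} D(W)={4,5,6,9}: Y {3,4,5,7,8}->{3,4,5,7}; X {2,4,5,6,7,8}->{2,4,5,6}; W {4,5,6,9}->{5,6,9}
Constraint 2 (Y + X = W) on D(Y)={3,4,5,7} D(X)={2,4,5,6} D(W)={5,6,9}: no change
Constraint 3 (V < W) on D(V)={2,3,4,5,8,9} D(W)={5,6,9}: V {2,3,4,5,8,9}->{2,3,4,5,8}
So after all 3 constraints: D(V) = {2,3,4,5,8}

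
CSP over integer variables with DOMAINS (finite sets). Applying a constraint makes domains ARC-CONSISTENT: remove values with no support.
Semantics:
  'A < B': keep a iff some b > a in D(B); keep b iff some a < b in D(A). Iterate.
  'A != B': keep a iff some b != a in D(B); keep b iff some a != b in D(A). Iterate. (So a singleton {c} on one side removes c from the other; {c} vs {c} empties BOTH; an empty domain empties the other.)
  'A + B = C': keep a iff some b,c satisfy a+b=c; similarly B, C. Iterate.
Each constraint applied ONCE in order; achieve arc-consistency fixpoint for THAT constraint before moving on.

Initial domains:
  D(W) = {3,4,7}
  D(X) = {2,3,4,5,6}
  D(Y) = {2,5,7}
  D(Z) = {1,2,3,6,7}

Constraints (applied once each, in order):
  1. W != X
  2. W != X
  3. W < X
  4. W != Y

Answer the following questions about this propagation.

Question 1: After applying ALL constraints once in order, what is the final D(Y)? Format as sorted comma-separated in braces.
Constraint 1 (W != X) on D(W)={3,4,7} D(X)={2,3,4,5,6}: no change
Constraint 2 (W != X) on D(W)={3,4,7} D(X)={2,3,4,5,6}: no change
Constraint 3 (W < X) on D(W)={3,4,7} D(X)={2,3,4,5,6}: W {3,4,7}->{3,4}; X {2,3,4,5,6}->{4,5,6}
Constraint 4 (W != Y) on D(W)={3,4} D(Y)={2,5,7}: no change
So after all 4 constraints: D(Y) = {2,5,7}

Answer: {2,5,7}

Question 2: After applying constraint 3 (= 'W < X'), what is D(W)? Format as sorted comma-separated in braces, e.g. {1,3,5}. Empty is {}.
Answer: {3,4}

Derivation:
Constraint 1 (W != X) on D(W)={3,4,7} D(X)={2,3,4,5,6}: no change
Constraint 2 (W != X) on D(W)={3,4,7} D(X)={2,3,4,5,6}: no change
Constraint 3 (W < X) on D(W)={3,4,7} D(X)={2,3,4,5,6}: W {3,4,7}->{3,4}; X {2,3,4,5,6}->{4,5,6}
So after constraint 3: D(W) = {3,4}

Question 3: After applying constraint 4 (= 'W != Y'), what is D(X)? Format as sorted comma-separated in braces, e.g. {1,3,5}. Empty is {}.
Constraint 1 (W != X) on D(W)={3,4,7} D(X)={2,3,4,5,6}: no change
Constraint 2 (W != X) on D(W)={3,4,7} D(X)={2,3,4,5,6}: no change
Constraint 3 (W < X) on D(W)={3,4,7} D(X)={2,3,4,5,6}: W {3,4,7}->{3,4}; X {2,3,4,5,6}->{4,5,6}
Constraint 4 (W != Y) on D(W)={3,4} D(Y)={2,5,7}: no change
So after constraint 4: D(X) = {4,5,6}

Answer: {4,5,6}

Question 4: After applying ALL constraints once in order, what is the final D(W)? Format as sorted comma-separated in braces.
Constraint 1 (W != X) on D(W)={3,4,7} D(X)={2,3,4,5,6}: no change
Constraint 2 (W != X) on D(W)={3,4,7} D(X)={2,3,4,5,6}: no change
Constraint 3 (W < X) on D(W)={3,4,7} D(X)={2,3,4,5,6}: W {3,4,7}->{3,4}; X {2,3,4,5,6}->{4,5,6}
Constraint 4 (W != Y) on D(W)={3,4} D(Y)={2,5,7}: no change
So after all 4 constraints: D(W) = {3,4}

Answer: {3,4}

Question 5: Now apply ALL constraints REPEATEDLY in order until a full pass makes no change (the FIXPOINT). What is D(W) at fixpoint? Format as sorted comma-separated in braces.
Answer: {3,4}

Derivation:
pass 0 (initial): D(W)={3,4,7}
pass 1: W {3,4,7}->{3,4}; X {2,3,4,5,6}->{4,5,6}
pass 2: no change
Fixpoint after 2 passes: D(W) = {3,4}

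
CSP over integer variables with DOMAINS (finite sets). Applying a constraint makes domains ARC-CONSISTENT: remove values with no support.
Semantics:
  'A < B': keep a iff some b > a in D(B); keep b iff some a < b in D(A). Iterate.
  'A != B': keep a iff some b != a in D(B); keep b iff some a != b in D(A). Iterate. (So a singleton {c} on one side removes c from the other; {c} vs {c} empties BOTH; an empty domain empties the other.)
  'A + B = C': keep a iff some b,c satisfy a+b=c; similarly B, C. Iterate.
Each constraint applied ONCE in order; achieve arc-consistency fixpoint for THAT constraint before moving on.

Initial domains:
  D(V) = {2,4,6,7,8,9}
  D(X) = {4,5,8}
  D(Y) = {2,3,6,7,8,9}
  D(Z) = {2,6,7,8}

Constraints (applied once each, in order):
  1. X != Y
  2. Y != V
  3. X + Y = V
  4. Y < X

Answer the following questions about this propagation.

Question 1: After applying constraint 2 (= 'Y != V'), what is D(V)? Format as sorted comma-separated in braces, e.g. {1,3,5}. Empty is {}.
Answer: {2,4,6,7,8,9}

Derivation:
Constraint 1 (X != Y) on D(X)={4,5,8} D(Y)={2,3,6,7,8,9}: no change
Constraint 2 (Y != V) on D(Y)={2,3,6,7,8,9} D(V)={2,4,6,7,8,9}: no change
So after constraint 2: D(V) = {2,4,6,7,8,9}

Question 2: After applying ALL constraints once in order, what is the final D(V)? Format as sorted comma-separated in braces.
Constraint 1 (X != Y) on D(X)={4,5,8} D(Y)={2,3,6,7,8,9}: no change
Constraint 2 (Y != V) on D(Y)={2,3,6,7,8,9} D(V)={2,4,6,7,8,9}: no change
Constraint 3 (X + Y = V) on D(X)={4,5,8} D(Y)={2,3,6,7,8,9} D(V)={2,4,6,7,8,9}: X {4,5,8}->{4,5}; Y {2,3,6,7,8,9}->{2,3}; V {2,4,6,7,8,9}->{6,7,8}
Constraint 4 (Y < X) on D(Y)={2,3} D(X)={4,5}: no change
So after all 4 constraints: D(V) = {6,7,8}

Answer: {6,7,8}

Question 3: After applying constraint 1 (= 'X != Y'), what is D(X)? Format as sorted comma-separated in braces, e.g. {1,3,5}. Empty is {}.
Constraint 1 (X != Y) on D(X)={4,5,8} D(Y)={2,3,6,7,8,9}: no change
So after constraint 1: D(X) = {4,5,8}

Answer: {4,5,8}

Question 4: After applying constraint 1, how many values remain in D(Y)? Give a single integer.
Answer: 6

Derivation:
Constraint 1 (X != Y) on D(X)={4,5,8} D(Y)={2,3,6,7,8,9}: no change
So after constraint 1: D(Y)={2,3,6,7,8,9}, size = 6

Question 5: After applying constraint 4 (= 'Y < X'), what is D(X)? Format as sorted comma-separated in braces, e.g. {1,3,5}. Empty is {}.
Answer: {4,5}

Derivation:
Constraint 1 (X != Y) on D(X)={4,5,8} D(Y)={2,3,6,7,8,9}: no change
Constraint 2 (Y != V) on D(Y)={2,3,6,7,8,9} D(V)={2,4,6,7,8,9}: no change
Constraint 3 (X + Y = V) on D(X)={4,5,8} D(Y)={2,3,6,7,8,9} D(V)={2,4,6,7,8,9}: X {4,5,8}->{4,5}; Y {2,3,6,7,8,9}->{2,3}; V {2,4,6,7,8,9}->{6,7,8}
Constraint 4 (Y < X) on D(Y)={2,3} D(X)={4,5}: no change
So after constraint 4: D(X) = {4,5}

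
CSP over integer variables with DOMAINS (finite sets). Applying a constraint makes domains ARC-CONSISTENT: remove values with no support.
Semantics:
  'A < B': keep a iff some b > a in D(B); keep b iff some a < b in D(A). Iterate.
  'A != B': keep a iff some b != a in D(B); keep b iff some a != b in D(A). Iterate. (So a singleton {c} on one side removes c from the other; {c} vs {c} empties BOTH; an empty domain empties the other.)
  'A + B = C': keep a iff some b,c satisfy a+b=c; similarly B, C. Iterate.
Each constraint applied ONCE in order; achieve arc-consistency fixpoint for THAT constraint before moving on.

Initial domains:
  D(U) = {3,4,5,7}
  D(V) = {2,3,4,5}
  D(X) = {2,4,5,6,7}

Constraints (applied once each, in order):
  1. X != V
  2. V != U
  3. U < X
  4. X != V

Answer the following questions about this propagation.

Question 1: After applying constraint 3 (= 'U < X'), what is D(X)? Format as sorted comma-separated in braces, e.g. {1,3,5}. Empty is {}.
Constraint 1 (X != V) on D(X)={2,4,5,6,7} D(V)={2,3,4,5}: no change
Constraint 2 (V != U) on D(V)={2,3,4,5} D(U)={3,4,5,7}: no change
Constraint 3 (U < X) on D(U)={3,4,5,7} D(X)={2,4,5,6,7}: U {3,4,5,7}->{3,4,5}; X {2,4,5,6,7}->{4,5,6,7}
So after constraint 3: D(X) = {4,5,6,7}

Answer: {4,5,6,7}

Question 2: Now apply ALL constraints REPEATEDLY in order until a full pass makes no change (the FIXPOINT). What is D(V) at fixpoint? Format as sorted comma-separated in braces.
pass 0 (initial): D(V)={2,3,4,5}
pass 1: U {3,4,5,7}->{3,4,5}; X {2,4,5,6,7}->{4,5,6,7}
pass 2: no change
Fixpoint after 2 passes: D(V) = {2,3,4,5}

Answer: {2,3,4,5}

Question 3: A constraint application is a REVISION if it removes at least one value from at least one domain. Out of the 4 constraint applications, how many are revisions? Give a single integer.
Answer: 1

Derivation:
Constraint 1 (X != V) on D(X)={2,4,5,6,7} D(V)={2,3,4,5}: no change => not a revision
Constraint 2 (V != U) on D(V)={2,3,4,5} D(U)={3,4,5,7}: no change => not a revision
Constraint 3 (U < X) on D(U)={3,4,5,7} D(X)={2,4,5,6,7}: U {3,4,5,7}->{3,4,5}; X {2,4,5,6,7}->{4,5,6,7} => REVISION
Constraint 4 (X != V) on D(X)={4,5,6,7} D(V)={2,3,4,5}: no change => not a revision
Total revisions = 1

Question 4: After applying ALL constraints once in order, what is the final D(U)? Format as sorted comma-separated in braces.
Constraint 1 (X != V) on D(X)={2,4,5,6,7} D(V)={2,3,4,5}: no change
Constraint 2 (V != U) on D(V)={2,3,4,5} D(U)={3,4,5,7}: no change
Constraint 3 (U < X) on D(U)={3,4,5,7} D(X)={2,4,5,6,7}: U {3,4,5,7}->{3,4,5}; X {2,4,5,6,7}->{4,5,6,7}
Constraint 4 (X != V) on D(X)={4,5,6,7} D(V)={2,3,4,5}: no change
So after all 4 constraints: D(U) = {3,4,5}

Answer: {3,4,5}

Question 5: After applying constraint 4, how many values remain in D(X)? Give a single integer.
Answer: 4

Derivation:
Constraint 1 (X != V) on D(X)={2,4,5,6,7} D(V)={2,3,4,5}: no change
Constraint 2 (V != U) on D(V)={2,3,4,5} D(U)={3,4,5,7}: no change
Constraint 3 (U < X) on D(U)={3,4,5,7} D(X)={2,4,5,6,7}: U {3,4,5,7}->{3,4,5}; X {2,4,5,6,7}->{4,5,6,7}
Constraint 4 (X != V) on D(X)={4,5,6,7} D(V)={2,3,4,5}: no change
So after constraint 4: D(X)={4,5,6,7}, size = 4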